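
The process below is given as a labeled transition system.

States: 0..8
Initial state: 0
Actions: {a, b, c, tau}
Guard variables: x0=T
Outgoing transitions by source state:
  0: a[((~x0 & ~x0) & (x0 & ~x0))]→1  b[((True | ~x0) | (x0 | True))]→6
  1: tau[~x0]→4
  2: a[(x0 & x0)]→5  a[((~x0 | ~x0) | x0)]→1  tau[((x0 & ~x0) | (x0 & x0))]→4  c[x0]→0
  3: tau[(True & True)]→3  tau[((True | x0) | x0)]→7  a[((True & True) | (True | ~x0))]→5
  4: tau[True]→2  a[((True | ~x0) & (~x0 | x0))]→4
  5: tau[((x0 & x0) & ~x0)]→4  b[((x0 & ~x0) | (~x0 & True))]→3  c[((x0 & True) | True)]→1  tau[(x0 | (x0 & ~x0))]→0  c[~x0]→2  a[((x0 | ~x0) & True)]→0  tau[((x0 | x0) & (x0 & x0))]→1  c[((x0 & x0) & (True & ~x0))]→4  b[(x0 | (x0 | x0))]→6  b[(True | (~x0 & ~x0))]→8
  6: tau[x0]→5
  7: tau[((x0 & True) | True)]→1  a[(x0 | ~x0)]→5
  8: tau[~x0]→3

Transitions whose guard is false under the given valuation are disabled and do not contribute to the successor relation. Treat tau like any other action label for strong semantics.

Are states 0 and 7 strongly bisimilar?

Answer: NOT BISIMILAR

Working:
Compute ~ classes (split until stable):
  π0 = {{0,1,2,3,4,5,6,7,8}}
  π1 = {{0},{1,8},{2},{3,4,7},{5},{6}}
  π2 = {{0},{1,8},{2},{3},{4},{5},{6},{7}}
8 equivalence class(es) (converged in 3)
0∈{0}, 7∈{7}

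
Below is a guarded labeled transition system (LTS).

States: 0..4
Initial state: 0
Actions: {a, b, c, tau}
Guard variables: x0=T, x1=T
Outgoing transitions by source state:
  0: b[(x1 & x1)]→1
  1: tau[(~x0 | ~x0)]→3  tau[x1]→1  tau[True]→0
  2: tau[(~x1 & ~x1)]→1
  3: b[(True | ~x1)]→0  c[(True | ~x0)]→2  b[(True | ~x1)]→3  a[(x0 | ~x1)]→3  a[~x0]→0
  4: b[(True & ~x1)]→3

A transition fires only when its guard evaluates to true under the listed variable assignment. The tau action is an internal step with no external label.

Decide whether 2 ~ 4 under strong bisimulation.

Bisimulation quotient by refinement:
  π0 = {{0,1,2,3,4}}
  π1 = {{0},{1},{2,4},{3}}
4 equivalence class(es) (converged in 2)
[2]={2,4}  [4]={2,4}

Answer: BISIMILAR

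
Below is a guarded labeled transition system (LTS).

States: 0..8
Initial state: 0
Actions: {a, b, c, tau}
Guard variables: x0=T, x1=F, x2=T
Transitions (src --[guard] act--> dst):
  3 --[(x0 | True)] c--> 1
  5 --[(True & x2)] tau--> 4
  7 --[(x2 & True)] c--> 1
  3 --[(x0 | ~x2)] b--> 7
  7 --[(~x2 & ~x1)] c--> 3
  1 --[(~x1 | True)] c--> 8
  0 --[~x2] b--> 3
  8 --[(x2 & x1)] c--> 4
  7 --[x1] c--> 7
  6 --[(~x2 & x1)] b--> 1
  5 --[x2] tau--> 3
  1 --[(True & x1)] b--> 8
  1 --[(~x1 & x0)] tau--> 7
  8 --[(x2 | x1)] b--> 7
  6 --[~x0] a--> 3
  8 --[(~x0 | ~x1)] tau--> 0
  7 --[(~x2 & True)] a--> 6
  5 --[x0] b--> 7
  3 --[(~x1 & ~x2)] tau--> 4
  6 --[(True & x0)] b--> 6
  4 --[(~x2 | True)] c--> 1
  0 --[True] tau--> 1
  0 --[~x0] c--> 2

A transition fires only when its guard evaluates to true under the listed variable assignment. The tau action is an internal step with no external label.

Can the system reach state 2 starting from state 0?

Answer: UNREACHABLE

Analysis:
Guard filter leaves 13 enabled edge(s).
L0 = {0}
L1 = {1}  cumulative {0,1}
L2 = {7,8}  cumulative {0,1,7,8}
R = {0,1,7,8}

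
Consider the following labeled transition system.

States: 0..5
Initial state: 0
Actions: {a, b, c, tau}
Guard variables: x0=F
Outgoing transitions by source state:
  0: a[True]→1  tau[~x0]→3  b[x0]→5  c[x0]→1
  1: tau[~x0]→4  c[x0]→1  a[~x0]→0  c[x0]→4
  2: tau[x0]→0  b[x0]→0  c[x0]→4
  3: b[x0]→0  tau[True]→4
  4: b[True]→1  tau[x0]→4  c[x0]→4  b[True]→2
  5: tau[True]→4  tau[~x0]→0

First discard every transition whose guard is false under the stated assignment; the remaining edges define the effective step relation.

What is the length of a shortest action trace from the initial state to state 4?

BFS to 4:
  Layer 0: {0}
  Layer 1: {1,3}
  Layer 2: {4}
4 enters at depth 2; path a·tau

Answer: 2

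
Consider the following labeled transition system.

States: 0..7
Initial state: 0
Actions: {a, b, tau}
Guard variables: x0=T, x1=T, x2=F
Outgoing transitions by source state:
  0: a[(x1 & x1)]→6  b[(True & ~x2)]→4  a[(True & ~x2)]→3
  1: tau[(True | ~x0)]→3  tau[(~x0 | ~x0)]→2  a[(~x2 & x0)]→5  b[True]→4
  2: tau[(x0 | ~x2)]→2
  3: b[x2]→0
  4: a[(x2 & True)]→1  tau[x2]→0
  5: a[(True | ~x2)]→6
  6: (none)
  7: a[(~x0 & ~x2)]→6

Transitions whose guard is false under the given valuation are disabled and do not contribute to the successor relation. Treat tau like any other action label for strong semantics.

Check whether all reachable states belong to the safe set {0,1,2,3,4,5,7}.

Answer: INVARIANT VIOLATED at state 6

Analysis:
Safe = {0,1,2,3,4,5,7}
Reachable = {0,3,4,6}
  0: ok
  3: ok
  4: ok
  6: VIOLATES
reach 6 via a — violates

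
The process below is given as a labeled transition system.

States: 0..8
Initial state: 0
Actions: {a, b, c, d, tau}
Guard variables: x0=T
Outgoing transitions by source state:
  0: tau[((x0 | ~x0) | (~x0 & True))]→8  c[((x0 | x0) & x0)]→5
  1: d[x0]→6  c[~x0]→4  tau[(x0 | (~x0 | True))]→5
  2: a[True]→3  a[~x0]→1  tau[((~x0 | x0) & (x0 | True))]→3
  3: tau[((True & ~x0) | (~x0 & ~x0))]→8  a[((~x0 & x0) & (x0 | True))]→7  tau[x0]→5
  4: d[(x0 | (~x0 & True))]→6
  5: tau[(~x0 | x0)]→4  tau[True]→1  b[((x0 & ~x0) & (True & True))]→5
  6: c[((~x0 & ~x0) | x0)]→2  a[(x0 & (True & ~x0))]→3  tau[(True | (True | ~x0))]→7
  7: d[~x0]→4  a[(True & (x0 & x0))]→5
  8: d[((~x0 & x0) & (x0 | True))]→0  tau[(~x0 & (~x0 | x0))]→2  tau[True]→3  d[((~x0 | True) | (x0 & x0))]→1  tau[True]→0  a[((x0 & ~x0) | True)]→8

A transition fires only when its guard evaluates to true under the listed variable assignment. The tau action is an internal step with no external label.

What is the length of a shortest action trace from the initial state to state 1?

Layered search for 1:
  depth 0: {0}
  depth 1: {5,8}
  depth 2: {1,3,4}
depth(1)=2, e.g. c·tau

Answer: 2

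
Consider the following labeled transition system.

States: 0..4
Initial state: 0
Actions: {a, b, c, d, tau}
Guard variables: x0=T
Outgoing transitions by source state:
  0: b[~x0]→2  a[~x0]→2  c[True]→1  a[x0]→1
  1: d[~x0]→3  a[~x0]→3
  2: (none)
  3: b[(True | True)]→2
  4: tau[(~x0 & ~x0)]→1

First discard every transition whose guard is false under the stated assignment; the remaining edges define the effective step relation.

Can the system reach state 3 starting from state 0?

Guard filter leaves 3 enabled edge(s).
L0 = {0}
L1 = {1}  cumulative {0,1}
R = {0,1}

Answer: UNREACHABLE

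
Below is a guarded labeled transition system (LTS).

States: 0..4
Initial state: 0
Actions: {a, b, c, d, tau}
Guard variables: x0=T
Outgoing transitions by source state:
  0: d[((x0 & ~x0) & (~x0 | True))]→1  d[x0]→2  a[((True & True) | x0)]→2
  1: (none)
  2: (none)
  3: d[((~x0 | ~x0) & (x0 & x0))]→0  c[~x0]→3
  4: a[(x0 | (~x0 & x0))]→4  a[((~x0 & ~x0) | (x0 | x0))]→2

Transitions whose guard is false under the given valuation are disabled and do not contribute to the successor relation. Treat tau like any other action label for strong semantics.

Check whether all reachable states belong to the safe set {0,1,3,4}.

Answer: INVARIANT VIOLATED at state 2

Trace:
Inv-set: {0,1,3,4}
Reachable = {0,2}
  0: safe
  2: ✗ unsafe
witness against invariant: d → 2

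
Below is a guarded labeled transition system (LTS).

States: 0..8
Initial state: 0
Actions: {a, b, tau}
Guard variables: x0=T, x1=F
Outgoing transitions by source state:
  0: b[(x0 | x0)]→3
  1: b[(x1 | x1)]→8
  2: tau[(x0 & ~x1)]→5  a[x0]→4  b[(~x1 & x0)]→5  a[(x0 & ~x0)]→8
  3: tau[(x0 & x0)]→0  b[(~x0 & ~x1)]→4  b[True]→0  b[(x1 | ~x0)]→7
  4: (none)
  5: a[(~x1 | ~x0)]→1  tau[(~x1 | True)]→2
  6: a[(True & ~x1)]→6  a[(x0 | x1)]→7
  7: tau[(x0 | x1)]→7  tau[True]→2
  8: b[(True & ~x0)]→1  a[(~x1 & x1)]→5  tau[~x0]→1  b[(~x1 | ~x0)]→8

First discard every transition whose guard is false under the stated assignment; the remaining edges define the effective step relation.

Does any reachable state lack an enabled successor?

R = {0,3}
  0: b→3  [1 out]
  3: b→0  tau→0  [2 out]

Answer: DEADLOCK-FREE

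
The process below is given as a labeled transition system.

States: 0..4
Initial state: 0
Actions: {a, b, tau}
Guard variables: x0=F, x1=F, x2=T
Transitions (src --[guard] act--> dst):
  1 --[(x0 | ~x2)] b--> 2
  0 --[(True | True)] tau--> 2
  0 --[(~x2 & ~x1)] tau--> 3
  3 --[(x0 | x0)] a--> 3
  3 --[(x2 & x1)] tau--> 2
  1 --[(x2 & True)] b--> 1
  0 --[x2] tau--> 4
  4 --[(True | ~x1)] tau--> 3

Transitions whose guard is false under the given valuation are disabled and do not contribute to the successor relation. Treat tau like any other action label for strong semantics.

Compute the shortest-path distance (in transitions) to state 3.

Breadth-first toward 3:
  L0 = {0}
  L1 = {2,4}
  L2 = {3}
first hit 3 at d=2 via tau·tau

Answer: 2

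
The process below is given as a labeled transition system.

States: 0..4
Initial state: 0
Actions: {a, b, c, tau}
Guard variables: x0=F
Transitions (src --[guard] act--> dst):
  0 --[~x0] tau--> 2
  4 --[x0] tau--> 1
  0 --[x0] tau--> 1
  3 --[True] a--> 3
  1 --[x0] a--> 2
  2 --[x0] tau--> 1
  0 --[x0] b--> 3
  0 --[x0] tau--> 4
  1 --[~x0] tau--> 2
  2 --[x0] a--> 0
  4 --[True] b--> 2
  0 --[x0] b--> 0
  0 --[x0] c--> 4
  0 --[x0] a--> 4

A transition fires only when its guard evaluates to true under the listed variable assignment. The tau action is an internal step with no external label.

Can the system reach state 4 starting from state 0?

Answer: UNREACHABLE

Trace:
After dropping false guards: 4 live edges.
depth 0: {0}
depth 1: {2}  now seen {0,2}
R = {0,2}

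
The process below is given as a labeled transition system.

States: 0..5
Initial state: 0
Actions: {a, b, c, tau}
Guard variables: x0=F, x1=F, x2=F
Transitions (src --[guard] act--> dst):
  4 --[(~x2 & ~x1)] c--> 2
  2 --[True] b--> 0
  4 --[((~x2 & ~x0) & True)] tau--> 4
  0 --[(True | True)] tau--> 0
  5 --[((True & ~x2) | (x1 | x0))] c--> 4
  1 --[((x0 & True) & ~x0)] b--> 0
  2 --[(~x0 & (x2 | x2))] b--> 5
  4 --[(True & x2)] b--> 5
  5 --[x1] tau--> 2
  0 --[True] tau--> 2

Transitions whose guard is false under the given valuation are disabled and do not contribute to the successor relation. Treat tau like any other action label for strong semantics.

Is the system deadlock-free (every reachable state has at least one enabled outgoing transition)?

Answer: DEADLOCK-FREE

Working:
R = {0,2}
  0: tau→0  tau→2  [2 exit(s)]
  2: b→0  [1 exit(s)]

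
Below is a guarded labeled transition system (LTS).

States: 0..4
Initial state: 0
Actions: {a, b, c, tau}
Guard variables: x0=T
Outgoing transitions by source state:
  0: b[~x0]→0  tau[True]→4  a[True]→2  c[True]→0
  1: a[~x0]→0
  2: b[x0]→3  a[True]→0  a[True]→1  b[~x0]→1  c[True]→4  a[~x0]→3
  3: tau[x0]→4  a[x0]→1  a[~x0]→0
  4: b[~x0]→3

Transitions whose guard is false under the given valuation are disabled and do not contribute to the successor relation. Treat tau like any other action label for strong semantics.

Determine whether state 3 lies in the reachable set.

Answer: REACHABLE

Analysis:
Guard filter leaves 9 enabled edge(s).
Layer 0: {0}
Layer 1: {2,4}  total {0,2,4}
Layer 2: {1,3}  total {0,1,2,3,4}
Reachable = {0,1,2,3,4}
Path to 3: a·b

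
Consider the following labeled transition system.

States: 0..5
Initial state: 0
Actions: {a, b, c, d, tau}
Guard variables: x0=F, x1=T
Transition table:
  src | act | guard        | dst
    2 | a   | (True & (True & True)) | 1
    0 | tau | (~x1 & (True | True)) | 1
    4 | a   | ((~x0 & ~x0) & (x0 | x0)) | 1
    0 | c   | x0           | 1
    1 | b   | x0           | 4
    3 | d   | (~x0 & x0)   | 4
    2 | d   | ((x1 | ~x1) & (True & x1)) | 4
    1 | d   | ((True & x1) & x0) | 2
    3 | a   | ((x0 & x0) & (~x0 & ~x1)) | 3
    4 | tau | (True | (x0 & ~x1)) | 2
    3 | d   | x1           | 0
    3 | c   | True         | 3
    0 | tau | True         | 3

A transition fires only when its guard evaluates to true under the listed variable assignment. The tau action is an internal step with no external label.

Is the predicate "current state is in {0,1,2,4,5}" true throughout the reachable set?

Safe = {0,1,2,4,5}
Reachable = {0,3}
  0: safe
  3: outside
counterexample path to 3: tau

Answer: INVARIANT VIOLATED at state 3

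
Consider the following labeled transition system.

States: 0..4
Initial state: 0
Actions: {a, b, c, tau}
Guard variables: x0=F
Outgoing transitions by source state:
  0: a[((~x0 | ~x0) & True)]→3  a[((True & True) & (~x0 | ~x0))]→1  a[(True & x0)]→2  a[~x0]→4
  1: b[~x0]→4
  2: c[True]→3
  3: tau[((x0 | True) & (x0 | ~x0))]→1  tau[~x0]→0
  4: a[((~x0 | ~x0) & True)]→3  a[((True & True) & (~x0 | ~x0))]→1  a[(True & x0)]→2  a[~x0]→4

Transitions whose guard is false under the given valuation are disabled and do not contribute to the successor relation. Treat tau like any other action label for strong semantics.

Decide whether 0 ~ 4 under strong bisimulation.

Bisimulation quotient by refinement:
  P[0] = {{0,1,2,3,4}}
  P[1] = {{0,4},{1},{2},{3}}
4 equivalence class(es) (converged in 2)
class of 0: {0,4}; class of 4: {0,4}

Answer: BISIMILAR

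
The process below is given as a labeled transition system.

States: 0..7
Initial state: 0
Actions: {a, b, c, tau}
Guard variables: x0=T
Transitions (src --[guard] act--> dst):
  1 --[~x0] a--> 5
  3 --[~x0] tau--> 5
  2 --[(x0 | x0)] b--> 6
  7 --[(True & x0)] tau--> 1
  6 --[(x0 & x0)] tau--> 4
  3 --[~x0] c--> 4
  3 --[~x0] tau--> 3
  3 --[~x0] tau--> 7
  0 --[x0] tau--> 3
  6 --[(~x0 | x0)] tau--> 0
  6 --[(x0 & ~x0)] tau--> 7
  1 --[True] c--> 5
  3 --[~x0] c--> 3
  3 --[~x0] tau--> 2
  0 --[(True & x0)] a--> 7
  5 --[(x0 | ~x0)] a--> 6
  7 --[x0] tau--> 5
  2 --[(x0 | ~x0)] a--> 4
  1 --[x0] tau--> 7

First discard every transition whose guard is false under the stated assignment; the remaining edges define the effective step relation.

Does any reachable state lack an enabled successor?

R = {0,1,3,4,5,6,7}
  0: a→7  tau→3  [2 exit(s)]
  1: c→5  tau→7  [2 exit(s)]
  3: ∅  [no exit]
  4: ∅  [no exit]
  5: a→6  [1 exit(s)]
  6: tau→0  tau→4  [2 exit(s)]
  7: tau→1  tau→5  [2 exit(s)]
trace reaching 3: tau

Answer: DEADLOCK at state 3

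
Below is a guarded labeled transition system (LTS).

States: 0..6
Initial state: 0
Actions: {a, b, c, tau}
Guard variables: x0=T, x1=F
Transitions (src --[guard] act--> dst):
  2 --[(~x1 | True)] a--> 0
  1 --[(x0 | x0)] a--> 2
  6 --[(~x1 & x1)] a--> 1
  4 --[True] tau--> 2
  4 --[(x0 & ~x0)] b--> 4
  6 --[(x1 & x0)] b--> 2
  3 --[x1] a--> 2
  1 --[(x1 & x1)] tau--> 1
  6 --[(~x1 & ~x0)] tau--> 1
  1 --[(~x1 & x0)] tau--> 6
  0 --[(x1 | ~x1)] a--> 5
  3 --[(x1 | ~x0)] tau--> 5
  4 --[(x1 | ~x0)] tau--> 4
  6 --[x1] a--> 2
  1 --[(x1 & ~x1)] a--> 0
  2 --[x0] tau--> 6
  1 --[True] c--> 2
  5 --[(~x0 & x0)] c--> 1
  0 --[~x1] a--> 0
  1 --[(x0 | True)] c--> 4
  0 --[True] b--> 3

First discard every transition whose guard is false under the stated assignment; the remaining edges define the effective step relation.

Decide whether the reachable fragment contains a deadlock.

Reachable = {0,3,5}
  0: a→0  a→5  b→3  [3 out]
  3: ∅  [STUCK]
  5: ∅  [STUCK]
witness 3: b

Answer: DEADLOCK at state 3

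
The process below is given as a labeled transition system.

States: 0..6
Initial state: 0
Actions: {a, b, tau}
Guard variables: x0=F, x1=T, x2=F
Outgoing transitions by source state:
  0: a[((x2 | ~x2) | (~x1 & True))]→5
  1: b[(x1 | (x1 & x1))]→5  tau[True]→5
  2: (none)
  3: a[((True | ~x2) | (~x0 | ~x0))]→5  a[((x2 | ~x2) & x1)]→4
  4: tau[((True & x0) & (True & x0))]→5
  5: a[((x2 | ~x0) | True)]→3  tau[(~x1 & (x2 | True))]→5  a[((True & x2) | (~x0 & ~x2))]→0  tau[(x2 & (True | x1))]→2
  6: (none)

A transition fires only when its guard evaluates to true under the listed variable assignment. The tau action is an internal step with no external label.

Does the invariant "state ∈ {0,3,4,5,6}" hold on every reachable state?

Allowed set {0,3,4,5,6}
Reachable = {0,3,4,5}
  0: ok
  3: ok
  4: ok
  5: ok

Answer: INVARIANT HOLDS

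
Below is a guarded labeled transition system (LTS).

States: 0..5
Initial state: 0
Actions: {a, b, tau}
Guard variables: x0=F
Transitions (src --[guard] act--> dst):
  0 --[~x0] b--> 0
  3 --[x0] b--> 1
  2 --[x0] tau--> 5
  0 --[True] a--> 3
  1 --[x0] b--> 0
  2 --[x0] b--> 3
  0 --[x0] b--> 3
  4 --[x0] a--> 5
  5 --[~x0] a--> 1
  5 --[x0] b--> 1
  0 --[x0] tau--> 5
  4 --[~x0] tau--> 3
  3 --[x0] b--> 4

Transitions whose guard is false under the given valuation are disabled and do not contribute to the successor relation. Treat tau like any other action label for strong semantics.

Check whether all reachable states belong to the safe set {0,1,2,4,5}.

Safe = {0,1,2,4,5}
Reachable = {0,3}
  0: safe
  3: ✗ unsafe
witness against invariant: a → 3

Answer: INVARIANT VIOLATED at state 3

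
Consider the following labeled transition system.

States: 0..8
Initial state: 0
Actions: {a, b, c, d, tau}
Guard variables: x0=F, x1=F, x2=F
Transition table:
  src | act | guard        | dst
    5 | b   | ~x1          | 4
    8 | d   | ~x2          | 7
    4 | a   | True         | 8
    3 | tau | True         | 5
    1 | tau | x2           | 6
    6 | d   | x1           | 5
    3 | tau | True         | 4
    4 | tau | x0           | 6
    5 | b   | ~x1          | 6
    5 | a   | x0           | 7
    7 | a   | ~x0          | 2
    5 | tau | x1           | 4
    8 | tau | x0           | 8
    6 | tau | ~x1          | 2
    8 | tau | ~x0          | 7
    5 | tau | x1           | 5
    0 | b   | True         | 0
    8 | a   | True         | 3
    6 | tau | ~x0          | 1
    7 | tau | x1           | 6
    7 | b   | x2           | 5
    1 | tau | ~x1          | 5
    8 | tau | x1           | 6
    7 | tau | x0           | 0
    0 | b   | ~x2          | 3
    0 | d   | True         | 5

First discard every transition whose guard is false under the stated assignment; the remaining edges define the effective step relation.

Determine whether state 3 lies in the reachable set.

Answer: REACHABLE

Working:
After dropping false guards: 15 live edges.
Layer 0: {0}
Layer 1: {3,5}  total {0,3,5}
Layer 2: {4,6}  total {0,3,4,5,6}
Layer 3: {1,2,8}  total {0,1,2,3,4,5,6,8}
Layer 4: {7}  total {0,1,2,3,4,5,6,7,8}
Reachable = {0,1,2,3,4,5,6,7,8}
Path to 3: b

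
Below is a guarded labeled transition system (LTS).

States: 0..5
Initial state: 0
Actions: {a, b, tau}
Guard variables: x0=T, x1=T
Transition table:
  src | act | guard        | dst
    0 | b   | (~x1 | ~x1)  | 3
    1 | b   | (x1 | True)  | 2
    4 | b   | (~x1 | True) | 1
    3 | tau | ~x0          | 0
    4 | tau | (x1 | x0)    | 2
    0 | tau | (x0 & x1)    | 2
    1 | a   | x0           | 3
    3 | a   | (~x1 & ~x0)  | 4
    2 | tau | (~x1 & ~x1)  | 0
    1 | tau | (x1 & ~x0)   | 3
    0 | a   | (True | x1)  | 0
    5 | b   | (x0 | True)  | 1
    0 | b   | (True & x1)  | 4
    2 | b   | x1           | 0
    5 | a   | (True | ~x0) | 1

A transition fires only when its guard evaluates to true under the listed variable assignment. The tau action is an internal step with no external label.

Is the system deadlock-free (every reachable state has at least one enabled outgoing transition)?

Reach set: {0,1,2,3,4}
  0: a→0  b→4  tau→2  [3 exit(s)]
  1: a→3  b→2  [2 exit(s)]
  2: b→0  [1 exit(s)]
  3: ∅  [STUCK]
  4: b→1  tau→2  [2 exit(s)]
trace reaching 3: b·b·a

Answer: DEADLOCK at state 3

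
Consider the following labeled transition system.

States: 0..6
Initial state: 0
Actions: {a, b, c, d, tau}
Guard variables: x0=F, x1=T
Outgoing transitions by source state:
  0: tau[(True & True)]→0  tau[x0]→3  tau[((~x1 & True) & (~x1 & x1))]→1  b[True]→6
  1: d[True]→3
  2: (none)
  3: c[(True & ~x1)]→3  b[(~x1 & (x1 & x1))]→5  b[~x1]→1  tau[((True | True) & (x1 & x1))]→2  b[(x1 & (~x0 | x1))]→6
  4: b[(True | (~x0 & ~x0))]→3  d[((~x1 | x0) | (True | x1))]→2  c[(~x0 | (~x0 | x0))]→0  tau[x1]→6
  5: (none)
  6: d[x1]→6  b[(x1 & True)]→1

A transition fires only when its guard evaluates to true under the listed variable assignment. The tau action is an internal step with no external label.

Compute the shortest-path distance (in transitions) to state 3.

Answer: 3

Trace:
Layered search for 3:
  L0 = {0}
  L1 = {6}
  L2 = {1}
  L3 = {3}
3 enters at depth 3; path b·b·d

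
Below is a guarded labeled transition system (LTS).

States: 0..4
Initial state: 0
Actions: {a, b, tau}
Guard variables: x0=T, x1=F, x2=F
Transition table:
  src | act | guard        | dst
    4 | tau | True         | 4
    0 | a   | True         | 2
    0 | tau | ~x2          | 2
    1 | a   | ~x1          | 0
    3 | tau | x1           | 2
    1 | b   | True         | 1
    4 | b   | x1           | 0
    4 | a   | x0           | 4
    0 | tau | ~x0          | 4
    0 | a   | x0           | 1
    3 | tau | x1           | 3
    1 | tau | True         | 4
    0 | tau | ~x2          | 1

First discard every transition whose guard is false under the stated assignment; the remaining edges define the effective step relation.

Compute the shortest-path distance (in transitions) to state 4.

Breadth-first toward 4:
  L0 = {0}
  L1 = {1,2}
  L2 = {4}
depth(4)=2, e.g. a·tau

Answer: 2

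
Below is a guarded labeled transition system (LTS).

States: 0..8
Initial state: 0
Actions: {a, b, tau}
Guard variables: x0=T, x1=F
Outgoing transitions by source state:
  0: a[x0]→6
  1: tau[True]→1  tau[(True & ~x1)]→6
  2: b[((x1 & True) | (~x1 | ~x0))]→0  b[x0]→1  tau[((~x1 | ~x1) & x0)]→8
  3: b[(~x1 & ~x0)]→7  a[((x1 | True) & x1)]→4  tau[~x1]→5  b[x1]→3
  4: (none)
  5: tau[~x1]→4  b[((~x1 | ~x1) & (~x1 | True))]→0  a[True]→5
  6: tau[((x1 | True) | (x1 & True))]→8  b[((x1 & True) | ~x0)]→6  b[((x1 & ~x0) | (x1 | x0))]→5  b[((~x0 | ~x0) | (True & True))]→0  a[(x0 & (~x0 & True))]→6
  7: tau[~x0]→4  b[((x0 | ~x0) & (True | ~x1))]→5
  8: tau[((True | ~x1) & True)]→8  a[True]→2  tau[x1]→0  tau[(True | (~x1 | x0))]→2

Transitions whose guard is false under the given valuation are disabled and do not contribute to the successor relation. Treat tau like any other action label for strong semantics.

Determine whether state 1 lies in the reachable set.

Answer: REACHABLE

Working:
After dropping false guards: 17 live edges.
Layer 0: {0}
Layer 1: {6}  total {0,6}
Layer 2: {5,8}  total {0,5,6,8}
Layer 3: {2,4}  total {0,2,4,5,6,8}
Layer 4: {1}  total {0,1,2,4,5,6,8}
R = {0,1,2,4,5,6,8}
Path to 1: a·tau·tau·b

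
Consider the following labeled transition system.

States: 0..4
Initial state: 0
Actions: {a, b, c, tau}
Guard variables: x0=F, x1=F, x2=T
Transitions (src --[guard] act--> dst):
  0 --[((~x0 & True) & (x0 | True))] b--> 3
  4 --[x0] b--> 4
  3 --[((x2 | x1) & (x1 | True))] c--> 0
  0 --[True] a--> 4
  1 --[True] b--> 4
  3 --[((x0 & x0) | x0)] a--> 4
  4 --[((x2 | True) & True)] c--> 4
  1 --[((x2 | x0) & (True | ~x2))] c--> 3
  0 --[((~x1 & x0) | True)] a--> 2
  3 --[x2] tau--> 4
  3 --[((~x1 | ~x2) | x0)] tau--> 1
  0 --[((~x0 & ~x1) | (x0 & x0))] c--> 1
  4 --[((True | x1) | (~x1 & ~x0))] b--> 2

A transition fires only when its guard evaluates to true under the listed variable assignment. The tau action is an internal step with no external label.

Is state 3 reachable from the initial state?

Answer: REACHABLE

Trace:
11 transition(s) survive guard evaluation.
Layer 0: {0}
Layer 1: {1,2,3,4}  total {0,1,2,3,4}
Reach set: {0,1,2,3,4}
Path to 3: b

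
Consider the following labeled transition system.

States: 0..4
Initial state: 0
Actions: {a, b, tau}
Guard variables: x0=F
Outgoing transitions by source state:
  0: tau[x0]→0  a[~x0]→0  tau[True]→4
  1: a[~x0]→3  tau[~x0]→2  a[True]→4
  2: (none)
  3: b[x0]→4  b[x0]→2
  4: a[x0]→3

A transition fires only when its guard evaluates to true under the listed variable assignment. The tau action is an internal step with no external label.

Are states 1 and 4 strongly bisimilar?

Answer: NOT BISIMILAR

Trace:
Bisimulation quotient by refinement:
  P[0] = {{0,1,2,3,4}}
  P[1] = {{0,1},{2,3,4}}
  P[2] = {{0},{1},{2,3,4}}
Fixed point at round 3; 3 class(es).
class of 1: {1}; class of 4: {2,3,4}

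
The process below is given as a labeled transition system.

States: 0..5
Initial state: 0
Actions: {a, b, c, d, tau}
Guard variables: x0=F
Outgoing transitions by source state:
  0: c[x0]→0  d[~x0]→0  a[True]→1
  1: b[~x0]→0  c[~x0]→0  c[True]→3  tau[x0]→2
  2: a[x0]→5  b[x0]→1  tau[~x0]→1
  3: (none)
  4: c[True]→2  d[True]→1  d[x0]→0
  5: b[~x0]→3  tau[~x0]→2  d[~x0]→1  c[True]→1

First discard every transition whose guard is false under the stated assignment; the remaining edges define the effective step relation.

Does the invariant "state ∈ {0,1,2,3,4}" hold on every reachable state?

Inv-set: {0,1,2,3,4}
Reach set: {0,1,3}
  0: safe
  1: safe
  3: safe

Answer: INVARIANT HOLDS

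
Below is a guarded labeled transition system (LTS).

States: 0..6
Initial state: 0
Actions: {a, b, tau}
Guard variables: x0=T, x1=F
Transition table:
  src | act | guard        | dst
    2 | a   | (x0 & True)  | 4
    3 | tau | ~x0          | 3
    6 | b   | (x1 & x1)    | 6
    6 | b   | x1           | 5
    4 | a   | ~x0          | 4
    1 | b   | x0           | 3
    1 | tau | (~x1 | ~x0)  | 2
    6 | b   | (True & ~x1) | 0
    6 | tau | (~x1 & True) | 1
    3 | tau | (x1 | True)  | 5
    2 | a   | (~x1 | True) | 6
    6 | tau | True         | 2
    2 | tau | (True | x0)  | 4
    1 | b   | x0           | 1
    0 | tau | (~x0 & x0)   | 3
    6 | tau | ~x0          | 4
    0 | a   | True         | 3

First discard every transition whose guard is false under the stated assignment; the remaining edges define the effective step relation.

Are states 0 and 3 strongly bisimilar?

Compute ~ classes (split until stable):
  P[0] = {{0,1,2,3,4,5,6}}
  P[1] = {{0},{1,6},{2},{3},{4,5}}
  P[2] = {{0},{1},{2},{3},{4,5},{6}}
6 equivalence class(es) (converged in 3)
[0]={0}  [3]={3}

Answer: NOT BISIMILAR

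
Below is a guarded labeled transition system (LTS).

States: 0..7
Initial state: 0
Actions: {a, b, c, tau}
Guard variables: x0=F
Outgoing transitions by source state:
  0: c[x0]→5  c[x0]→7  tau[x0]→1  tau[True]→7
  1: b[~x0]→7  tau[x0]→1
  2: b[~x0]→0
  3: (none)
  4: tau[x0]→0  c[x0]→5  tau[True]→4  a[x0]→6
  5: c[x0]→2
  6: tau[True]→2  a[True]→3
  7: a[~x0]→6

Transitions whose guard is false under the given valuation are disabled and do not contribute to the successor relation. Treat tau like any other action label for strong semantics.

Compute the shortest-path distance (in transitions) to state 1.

BFS to 1:
  L0 = {0}
  L1 = {7}
  L2 = {6}
  L3 = {2,3}
1 never appears.

Answer: UNREACHABLE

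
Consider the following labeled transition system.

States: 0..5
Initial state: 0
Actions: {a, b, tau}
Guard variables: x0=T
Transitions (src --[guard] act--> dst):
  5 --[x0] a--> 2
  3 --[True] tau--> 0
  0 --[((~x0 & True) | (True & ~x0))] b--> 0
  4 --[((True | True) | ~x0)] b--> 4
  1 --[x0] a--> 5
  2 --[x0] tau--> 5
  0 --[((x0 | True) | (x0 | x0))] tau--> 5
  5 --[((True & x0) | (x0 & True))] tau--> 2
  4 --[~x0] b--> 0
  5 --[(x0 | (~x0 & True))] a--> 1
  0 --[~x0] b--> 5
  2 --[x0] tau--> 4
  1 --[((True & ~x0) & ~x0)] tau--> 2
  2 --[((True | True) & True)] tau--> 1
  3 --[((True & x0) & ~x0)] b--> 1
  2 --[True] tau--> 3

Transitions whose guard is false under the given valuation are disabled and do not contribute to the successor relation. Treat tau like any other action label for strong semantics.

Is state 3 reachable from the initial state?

After dropping false guards: 11 live edges.
depth 0: {0}
depth 1: {5}  now seen {0,5}
depth 2: {1,2}  now seen {0,1,2,5}
depth 3: {3,4}  now seen {0,1,2,3,4,5}
Reachable = {0,1,2,3,4,5}
witness 3: tau·a·tau

Answer: REACHABLE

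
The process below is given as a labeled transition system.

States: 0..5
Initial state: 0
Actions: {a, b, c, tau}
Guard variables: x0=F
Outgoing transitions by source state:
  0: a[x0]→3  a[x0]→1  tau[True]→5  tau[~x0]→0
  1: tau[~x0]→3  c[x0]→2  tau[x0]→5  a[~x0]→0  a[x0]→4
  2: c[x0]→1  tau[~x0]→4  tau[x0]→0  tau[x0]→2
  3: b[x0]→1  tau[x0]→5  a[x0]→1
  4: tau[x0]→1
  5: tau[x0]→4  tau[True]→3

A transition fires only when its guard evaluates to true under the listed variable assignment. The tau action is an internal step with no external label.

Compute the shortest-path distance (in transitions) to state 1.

Answer: UNREACHABLE

Working:
BFS to 1:
  L0 = {0}
  L1 = {5}
  L2 = {3}
1 never appears.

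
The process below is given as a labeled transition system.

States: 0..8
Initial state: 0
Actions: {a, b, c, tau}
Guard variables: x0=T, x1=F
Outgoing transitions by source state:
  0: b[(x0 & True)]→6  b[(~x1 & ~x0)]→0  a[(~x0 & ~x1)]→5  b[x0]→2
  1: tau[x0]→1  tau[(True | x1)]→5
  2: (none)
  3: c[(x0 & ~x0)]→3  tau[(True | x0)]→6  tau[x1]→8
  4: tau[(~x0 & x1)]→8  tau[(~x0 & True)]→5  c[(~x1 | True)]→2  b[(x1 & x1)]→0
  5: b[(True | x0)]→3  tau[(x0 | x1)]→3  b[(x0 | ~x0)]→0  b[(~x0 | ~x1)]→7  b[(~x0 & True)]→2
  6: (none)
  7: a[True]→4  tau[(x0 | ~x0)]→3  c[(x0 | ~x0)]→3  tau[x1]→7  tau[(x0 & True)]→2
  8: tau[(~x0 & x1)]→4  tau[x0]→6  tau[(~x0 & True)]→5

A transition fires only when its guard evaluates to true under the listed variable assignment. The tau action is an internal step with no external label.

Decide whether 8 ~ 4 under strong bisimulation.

Answer: NOT BISIMILAR

Working:
Bisimulation quotient by refinement:
  π0 = {{0,1,2,3,4,5,6,7,8}}
  π1 = {{0},{1,3,8},{2,6},{4},{5},{7}}
  π2 = {{0},{1},{2,6},{3,8},{4},{5},{7}}
Fixed point at round 3; 7 class(es).
class of 8: {3,8}; class of 4: {4}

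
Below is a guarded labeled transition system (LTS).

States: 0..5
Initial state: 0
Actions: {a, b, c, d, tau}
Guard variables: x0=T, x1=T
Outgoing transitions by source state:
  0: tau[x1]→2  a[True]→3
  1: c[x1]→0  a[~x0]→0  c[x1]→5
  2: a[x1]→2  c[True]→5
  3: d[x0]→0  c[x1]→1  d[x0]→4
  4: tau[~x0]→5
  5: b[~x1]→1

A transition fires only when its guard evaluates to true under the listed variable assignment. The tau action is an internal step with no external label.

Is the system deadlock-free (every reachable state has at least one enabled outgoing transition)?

Reachable = {0,1,2,3,4,5}
  0: a→3  tau→2  [2 exit(s)]
  1: c→0  c→5  [2 exit(s)]
  2: a→2  c→5  [2 exit(s)]
  3: c→1  d→0  d→4  [3 exit(s)]
  4: ∅  [no exit]
  5: ∅  [no exit]
Path to 4: a·d

Answer: DEADLOCK at state 4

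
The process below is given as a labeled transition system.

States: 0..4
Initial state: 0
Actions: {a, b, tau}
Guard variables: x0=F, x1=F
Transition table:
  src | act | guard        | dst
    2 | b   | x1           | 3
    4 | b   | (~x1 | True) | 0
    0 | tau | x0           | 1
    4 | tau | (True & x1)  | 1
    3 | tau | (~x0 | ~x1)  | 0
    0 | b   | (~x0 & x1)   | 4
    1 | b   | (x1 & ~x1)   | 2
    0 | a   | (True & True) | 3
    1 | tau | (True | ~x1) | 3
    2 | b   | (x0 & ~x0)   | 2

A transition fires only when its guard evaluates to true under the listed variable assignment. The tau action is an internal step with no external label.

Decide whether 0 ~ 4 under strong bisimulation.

Refine partition for ~:
  π0 = {{0,1,2,3,4}}
  π1 = {{0},{1,3},{2},{4}}
  π2 = {{0},{1},{2},{3},{4}}
Fixed point at round 3; 5 class(es).
[0]={0}  [4]={4}

Answer: NOT BISIMILAR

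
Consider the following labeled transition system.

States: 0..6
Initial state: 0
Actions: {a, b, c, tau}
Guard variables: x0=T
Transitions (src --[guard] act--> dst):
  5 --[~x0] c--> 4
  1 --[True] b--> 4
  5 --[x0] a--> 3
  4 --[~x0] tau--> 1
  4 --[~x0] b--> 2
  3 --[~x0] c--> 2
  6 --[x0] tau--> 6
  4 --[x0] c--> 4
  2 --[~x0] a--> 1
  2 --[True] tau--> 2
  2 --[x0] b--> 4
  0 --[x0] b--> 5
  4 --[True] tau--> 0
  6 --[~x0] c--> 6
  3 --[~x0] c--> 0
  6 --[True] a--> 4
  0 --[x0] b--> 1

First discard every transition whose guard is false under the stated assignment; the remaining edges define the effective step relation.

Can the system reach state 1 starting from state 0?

Answer: REACHABLE

Trace:
Guard filter leaves 10 enabled edge(s).
L0 = {0}
L1 = {1,5}  now seen {0,1,5}
L2 = {3,4}  now seen {0,1,3,4,5}
Reach set: {0,1,3,4,5}
Path to 1: b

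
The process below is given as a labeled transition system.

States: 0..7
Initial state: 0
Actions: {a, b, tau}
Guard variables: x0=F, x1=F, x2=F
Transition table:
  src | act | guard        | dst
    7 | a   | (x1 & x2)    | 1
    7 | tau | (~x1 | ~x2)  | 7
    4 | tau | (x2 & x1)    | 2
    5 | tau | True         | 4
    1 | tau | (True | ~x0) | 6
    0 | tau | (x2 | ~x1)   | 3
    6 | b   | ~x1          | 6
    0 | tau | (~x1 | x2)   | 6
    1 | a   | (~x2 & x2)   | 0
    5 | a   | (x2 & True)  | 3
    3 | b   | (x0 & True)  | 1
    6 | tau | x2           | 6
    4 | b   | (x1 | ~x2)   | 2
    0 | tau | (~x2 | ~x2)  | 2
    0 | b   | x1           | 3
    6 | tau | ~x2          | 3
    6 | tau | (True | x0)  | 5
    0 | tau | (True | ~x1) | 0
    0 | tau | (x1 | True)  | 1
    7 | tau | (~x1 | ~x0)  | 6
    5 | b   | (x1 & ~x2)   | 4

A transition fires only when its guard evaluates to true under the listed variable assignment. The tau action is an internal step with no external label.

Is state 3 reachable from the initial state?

After dropping false guards: 13 live edges.
L0 = {0}
L1 = {1,2,3,6}  total {0,1,2,3,6}
L2 = {5}  total {0,1,2,3,5,6}
L3 = {4}  total {0,1,2,3,4,5,6}
Reachable = {0,1,2,3,4,5,6}
Path to 3: tau

Answer: REACHABLE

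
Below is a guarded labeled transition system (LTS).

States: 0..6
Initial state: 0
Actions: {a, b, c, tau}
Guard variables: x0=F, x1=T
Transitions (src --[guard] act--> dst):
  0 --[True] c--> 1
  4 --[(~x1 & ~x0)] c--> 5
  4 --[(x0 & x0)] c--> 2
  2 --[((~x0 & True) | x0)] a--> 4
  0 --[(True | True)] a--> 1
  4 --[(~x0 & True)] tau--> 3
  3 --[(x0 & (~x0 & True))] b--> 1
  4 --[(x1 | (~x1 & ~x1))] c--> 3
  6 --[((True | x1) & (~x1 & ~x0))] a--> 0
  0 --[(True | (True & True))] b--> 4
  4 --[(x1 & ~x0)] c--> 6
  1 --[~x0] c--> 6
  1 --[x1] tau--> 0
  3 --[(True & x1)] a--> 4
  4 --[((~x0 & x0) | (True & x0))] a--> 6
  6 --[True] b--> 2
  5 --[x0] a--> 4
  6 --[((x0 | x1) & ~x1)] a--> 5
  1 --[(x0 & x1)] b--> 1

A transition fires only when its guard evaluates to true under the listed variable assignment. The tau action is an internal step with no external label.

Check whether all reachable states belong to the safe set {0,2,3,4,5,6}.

Answer: INVARIANT VIOLATED at state 1

Working:
Allowed set {0,2,3,4,5,6}
Reachable = {0,1,2,3,4,6}
  0: ✓
  1: ✗ unsafe
  2: ✓
  3: ✓
  4: ✓
  6: ✓
witness against invariant: c → 1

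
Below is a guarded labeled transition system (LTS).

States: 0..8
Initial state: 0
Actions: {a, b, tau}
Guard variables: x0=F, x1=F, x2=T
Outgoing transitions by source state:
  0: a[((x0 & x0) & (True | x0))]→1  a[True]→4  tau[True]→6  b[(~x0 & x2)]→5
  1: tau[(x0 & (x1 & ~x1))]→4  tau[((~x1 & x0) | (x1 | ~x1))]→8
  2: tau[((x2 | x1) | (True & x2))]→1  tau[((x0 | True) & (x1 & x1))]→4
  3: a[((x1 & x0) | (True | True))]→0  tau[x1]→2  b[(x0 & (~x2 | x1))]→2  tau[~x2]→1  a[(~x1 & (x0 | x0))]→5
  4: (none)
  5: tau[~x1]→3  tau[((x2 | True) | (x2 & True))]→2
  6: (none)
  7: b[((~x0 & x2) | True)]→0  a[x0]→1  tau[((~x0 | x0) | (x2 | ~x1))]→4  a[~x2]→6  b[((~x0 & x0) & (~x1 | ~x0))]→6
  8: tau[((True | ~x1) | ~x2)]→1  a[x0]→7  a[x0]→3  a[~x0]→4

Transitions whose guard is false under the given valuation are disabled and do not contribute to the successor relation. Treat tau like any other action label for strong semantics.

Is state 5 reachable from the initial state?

Answer: REACHABLE

Trace:
12 transition(s) survive guard evaluation.
depth 0: {0}
depth 1: {4,5,6}  now seen {0,4,5,6}
depth 2: {2,3}  now seen {0,2,3,4,5,6}
depth 3: {1}  now seen {0,1,2,3,4,5,6}
depth 4: {8}  now seen {0,1,2,3,4,5,6,8}
Reachable = {0,1,2,3,4,5,6,8}
witness 5: b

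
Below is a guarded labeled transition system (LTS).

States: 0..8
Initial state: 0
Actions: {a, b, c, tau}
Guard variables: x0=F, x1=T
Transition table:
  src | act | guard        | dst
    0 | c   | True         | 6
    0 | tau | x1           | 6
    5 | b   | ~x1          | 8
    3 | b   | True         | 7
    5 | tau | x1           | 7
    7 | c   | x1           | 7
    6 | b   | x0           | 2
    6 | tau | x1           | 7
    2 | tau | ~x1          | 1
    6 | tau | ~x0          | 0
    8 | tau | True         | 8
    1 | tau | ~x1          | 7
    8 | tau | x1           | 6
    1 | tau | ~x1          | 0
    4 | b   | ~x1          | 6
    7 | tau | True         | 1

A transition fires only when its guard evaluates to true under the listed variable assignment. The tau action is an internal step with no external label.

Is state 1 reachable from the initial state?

Answer: REACHABLE

Working:
Guard filter leaves 10 enabled edge(s).
depth 0: {0}
depth 1: {6}  now seen {0,6}
depth 2: {7}  now seen {0,6,7}
depth 3: {1}  now seen {0,1,6,7}
R = {0,1,6,7}
witness 1: c·tau·tau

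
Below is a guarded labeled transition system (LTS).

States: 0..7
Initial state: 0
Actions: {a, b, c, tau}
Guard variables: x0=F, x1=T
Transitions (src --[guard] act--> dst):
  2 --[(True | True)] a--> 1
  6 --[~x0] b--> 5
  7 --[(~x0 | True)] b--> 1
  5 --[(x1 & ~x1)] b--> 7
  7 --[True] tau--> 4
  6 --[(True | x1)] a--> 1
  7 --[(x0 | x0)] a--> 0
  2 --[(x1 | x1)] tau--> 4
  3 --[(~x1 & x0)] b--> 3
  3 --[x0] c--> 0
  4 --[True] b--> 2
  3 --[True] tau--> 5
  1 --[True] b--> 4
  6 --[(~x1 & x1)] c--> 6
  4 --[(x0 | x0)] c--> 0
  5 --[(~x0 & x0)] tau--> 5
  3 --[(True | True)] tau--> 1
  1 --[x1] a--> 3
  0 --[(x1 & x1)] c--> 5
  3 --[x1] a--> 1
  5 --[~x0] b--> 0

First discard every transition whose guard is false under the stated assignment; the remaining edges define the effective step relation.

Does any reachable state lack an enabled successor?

Reachable = {0,5}
  0: c→5  [1 exit(s)]
  5: b→0  [1 exit(s)]

Answer: DEADLOCK-FREE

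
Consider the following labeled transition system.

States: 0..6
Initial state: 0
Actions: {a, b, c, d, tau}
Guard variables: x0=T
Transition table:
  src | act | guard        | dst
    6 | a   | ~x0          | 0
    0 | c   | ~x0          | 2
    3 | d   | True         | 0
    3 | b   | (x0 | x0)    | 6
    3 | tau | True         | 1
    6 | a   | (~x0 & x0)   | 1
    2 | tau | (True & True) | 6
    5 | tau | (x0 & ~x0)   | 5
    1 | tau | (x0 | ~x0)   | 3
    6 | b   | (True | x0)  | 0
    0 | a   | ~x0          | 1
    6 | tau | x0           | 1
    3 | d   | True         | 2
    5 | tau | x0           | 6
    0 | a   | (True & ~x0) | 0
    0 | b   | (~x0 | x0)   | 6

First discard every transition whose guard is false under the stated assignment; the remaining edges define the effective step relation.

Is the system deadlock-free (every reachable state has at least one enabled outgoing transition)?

Reach set: {0,1,2,3,6}
  0: b→6  [deg 1]
  1: tau→3  [deg 1]
  2: tau→6  [deg 1]
  3: b→6  d→0  d→2  tau→1  [deg 4]
  6: b→0  tau→1  [deg 2]

Answer: DEADLOCK-FREE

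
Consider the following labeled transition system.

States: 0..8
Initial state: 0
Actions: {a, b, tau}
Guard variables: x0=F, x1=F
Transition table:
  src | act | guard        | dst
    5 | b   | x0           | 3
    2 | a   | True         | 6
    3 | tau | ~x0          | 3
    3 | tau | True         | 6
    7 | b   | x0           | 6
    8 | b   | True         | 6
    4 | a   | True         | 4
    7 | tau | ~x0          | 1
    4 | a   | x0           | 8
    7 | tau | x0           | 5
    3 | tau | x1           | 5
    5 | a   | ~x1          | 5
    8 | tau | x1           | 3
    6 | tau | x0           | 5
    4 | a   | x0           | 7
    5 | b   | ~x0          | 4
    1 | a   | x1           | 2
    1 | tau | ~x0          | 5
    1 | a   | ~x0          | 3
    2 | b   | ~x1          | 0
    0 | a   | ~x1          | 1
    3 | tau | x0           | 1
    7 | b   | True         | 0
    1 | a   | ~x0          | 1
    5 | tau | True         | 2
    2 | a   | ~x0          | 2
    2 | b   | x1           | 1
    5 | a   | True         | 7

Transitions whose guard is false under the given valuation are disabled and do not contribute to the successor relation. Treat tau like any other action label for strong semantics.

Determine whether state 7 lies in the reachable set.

Answer: REACHABLE

Analysis:
After dropping false guards: 17 live edges.
depth 0: {0}
depth 1: {1}  now seen {0,1}
depth 2: {3,5}  now seen {0,1,3,5}
depth 3: {2,4,6,7}  now seen {0,1,2,3,4,5,6,7}
R = {0,1,2,3,4,5,6,7}
trace reaching 7: a·tau·a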